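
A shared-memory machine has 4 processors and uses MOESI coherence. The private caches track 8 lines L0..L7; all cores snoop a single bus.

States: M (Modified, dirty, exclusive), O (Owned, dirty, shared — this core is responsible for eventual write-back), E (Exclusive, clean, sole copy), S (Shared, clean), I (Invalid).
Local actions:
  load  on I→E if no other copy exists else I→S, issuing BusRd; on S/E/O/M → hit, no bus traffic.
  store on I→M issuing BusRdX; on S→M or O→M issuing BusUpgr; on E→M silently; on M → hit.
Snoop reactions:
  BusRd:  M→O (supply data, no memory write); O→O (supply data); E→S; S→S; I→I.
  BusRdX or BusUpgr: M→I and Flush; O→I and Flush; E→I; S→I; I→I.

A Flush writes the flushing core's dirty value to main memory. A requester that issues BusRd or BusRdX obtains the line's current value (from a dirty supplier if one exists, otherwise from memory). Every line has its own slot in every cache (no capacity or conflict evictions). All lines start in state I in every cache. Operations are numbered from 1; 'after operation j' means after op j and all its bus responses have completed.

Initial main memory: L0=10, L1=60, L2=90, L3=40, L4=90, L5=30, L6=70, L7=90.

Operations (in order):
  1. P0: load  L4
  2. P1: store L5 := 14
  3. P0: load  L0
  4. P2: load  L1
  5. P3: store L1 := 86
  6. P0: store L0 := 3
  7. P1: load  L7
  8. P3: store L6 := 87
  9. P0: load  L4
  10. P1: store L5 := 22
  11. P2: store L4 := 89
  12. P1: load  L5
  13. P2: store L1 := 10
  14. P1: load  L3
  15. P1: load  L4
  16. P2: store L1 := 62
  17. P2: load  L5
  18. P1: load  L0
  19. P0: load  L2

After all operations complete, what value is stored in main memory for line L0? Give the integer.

memory[L0] = 10

[1] P0: load  L4 | P0:E(90), P1:I, P2:I, P3:I | bus: BusRd
[2] P1: store L5 := 14 | P0:I, P1:M(14), P2:I, P3:I | bus: BusRdX
[3] P0: load  L0 | P0:E(10), P1:I, P2:I, P3:I | bus: BusRd
[4] P2: load  L1 | P0:I, P1:I, P2:E(60), P3:I | bus: BusRd
[5] P3: store L1 := 86 | P0:I, P1:I, P2:I, P3:M(86) | bus: BusRdX
[6] P0: store L0 := 3 | P0:M(3), P1:I, P2:I, P3:I | bus: none
[7] P1: load  L7 | P0:I, P1:E(90), P2:I, P3:I | bus: BusRd
[8] P3: store L6 := 87 | P0:I, P1:I, P2:I, P3:M(87) | bus: BusRdX
[9] P0: load  L4 | P0:E(90), P1:I, P2:I, P3:I | bus: none
[10] P1: store L5 := 22 | P0:I, P1:M(22), P2:I, P3:I | bus: none
[11] P2: store L4 := 89 | P0:I, P1:I, P2:M(89), P3:I | bus: BusRdX
[12] P1: load  L5 | P0:I, P1:M(22), P2:I, P3:I | bus: none
[13] P2: store L1 := 10 | P0:I, P1:I, P2:M(10), P3:I | bus: BusRdX,Flush
[14] P1: load  L3 | P0:I, P1:E(40), P2:I, P3:I | bus: BusRd
[15] P1: load  L4 | P0:I, P1:S(89), P2:O(89), P3:I | bus: BusRd
[16] P2: store L1 := 62 | P0:I, P1:I, P2:M(62), P3:I | bus: none
[17] P2: load  L5 | P0:I, P1:O(22), P2:S(22), P3:I | bus: BusRd
[18] P1: load  L0 | P0:O(3), P1:S(3), P2:I, P3:I | bus: BusRd
[19] P0: load  L2 | P0:E(90), P1:I, P2:I, P3:I | bus: BusRd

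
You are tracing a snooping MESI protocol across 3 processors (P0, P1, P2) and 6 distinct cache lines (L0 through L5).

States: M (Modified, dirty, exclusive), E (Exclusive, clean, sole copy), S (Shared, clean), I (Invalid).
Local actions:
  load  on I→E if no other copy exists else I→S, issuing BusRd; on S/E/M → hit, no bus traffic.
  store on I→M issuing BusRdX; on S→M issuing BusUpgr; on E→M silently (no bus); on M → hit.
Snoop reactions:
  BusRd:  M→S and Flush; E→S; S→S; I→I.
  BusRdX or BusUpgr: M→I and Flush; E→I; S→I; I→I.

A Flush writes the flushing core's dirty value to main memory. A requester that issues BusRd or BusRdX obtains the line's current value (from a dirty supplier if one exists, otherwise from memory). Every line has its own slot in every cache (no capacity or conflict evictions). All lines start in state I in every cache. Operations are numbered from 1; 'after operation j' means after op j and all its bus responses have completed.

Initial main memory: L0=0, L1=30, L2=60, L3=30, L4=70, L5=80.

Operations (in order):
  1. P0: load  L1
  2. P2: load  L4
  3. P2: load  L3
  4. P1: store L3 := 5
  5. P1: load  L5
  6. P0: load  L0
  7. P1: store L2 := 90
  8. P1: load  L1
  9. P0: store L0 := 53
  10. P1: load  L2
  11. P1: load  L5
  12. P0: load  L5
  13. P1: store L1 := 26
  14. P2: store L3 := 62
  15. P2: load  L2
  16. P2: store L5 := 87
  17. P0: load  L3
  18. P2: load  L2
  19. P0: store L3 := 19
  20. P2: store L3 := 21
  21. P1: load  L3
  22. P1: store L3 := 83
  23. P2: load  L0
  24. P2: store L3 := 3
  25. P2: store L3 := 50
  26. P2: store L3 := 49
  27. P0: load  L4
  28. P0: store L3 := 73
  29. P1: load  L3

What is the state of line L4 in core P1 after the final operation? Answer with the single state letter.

state = I

  op1 P0: load  L1 → E/I/I on L1; bus BusRd; mem=30
  op2 P2: load  L4 → I/I/E on L4; bus BusRd; mem=70
  op3 P2: load  L3 → I/I/E on L3; bus BusRd; mem=30
  op4 P1: store L3 := 5 → I/M/I on L3; bus BusRdX; mem=30
  op5 P1: load  L5 → I/E/I on L5; bus BusRd; mem=80
  op6 P0: load  L0 → E/I/I on L0; bus BusRd; mem=0
  op7 P1: store L2 := 90 → I/M/I on L2; bus BusRdX; mem=60
  op8 P1: load  L1 → S/S/I on L1; bus BusRd; mem=30
  op9 P0: store L0 := 53 → M/I/I on L0; bus (none); mem=0
  op10 P1: load  L2 → I/M/I on L2; bus (none); mem=60
  op11 P1: load  L5 → I/E/I on L5; bus (none); mem=80
  op12 P0: load  L5 → S/S/I on L5; bus BusRd; mem=80
  op13 P1: store L1 := 26 → I/M/I on L1; bus BusUpgr; mem=30
  op14 P2: store L3 := 62 → I/I/M on L3; bus BusRdX Flush; mem=5
  op15 P2: load  L2 → I/S/S on L2; bus BusRd Flush; mem=90
  op16 P2: store L5 := 87 → I/I/M on L5; bus BusRdX; mem=80
  op17 P0: load  L3 → S/I/S on L3; bus BusRd Flush; mem=62
  op18 P2: load  L2 → I/S/S on L2; bus (none); mem=90
  op19 P0: store L3 := 19 → M/I/I on L3; bus BusUpgr; mem=62
  op20 P2: store L3 := 21 → I/I/M on L3; bus BusRdX Flush; mem=19
  op21 P1: load  L3 → I/S/S on L3; bus BusRd Flush; mem=21
  op22 P1: store L3 := 83 → I/M/I on L3; bus BusUpgr; mem=21
  op23 P2: load  L0 → S/I/S on L0; bus BusRd Flush; mem=53
  op24 P2: store L3 := 3 → I/I/M on L3; bus BusRdX Flush; mem=83
  op25 P2: store L3 := 50 → I/I/M on L3; bus (none); mem=83
  op26 P2: store L3 := 49 → I/I/M on L3; bus (none); mem=83
  op27 P0: load  L4 → S/I/S on L4; bus BusRd; mem=70
  op28 P0: store L3 := 73 → M/I/I on L3; bus BusRdX Flush; mem=49
  op29 P1: load  L3 → S/S/I on L3; bus BusRd Flush; mem=73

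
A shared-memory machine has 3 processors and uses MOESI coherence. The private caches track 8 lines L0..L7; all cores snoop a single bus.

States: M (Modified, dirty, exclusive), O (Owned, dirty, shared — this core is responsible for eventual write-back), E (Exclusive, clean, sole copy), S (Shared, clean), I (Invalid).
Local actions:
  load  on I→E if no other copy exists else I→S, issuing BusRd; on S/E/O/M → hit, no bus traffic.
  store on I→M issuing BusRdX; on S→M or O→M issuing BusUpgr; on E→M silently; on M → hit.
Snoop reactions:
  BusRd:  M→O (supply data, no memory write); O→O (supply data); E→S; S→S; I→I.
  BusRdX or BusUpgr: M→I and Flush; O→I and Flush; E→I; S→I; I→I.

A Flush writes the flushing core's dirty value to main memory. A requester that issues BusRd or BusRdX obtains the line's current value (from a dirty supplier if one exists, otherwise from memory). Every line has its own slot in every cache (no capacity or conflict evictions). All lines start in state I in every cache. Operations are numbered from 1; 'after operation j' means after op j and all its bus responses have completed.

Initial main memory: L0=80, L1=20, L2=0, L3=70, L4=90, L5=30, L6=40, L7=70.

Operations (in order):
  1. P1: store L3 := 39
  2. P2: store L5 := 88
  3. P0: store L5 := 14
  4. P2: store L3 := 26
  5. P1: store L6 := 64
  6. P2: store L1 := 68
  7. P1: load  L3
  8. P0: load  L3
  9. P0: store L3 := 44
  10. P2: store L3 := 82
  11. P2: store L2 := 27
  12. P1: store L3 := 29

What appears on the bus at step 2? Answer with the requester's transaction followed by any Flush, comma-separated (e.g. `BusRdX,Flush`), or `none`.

step 1: P1: store L3 := 39  ⟶  IMI  (L3)  txn=BusRdX  M[L3]=70
step 2: P2: store L5 := 88  ⟶  IIM  (L5)  txn=BusRdX  M[L5]=30
step 3: P0: store L5 := 14  ⟶  MII  (L5)  txn=BusRdX+Flush  M[L5]=88
step 4: P2: store L3 := 26  ⟶  IIM  (L3)  txn=BusRdX+Flush  M[L3]=39
step 5: P1: store L6 := 64  ⟶  IMI  (L6)  txn=BusRdX  M[L6]=40
step 6: P2: store L1 := 68  ⟶  IIM  (L1)  txn=BusRdX  M[L1]=20
step 7: P1: load  L3  ⟶  ISO  (L3)  txn=BusRd  M[L3]=39
step 8: P0: load  L3  ⟶  SSO  (L3)  txn=BusRd  M[L3]=39
step 9: P0: store L3 := 44  ⟶  MII  (L3)  txn=BusUpgr+Flush  M[L3]=26
step 10: P2: store L3 := 82  ⟶  IIM  (L3)  txn=BusRdX+Flush  M[L3]=44
step 11: P2: store L2 := 27  ⟶  IIM  (L2)  txn=BusRdX  M[L2]=0
step 12: P1: store L3 := 29  ⟶  IMI  (L3)  txn=BusRdX+Flush  M[L3]=82

bus = BusRdX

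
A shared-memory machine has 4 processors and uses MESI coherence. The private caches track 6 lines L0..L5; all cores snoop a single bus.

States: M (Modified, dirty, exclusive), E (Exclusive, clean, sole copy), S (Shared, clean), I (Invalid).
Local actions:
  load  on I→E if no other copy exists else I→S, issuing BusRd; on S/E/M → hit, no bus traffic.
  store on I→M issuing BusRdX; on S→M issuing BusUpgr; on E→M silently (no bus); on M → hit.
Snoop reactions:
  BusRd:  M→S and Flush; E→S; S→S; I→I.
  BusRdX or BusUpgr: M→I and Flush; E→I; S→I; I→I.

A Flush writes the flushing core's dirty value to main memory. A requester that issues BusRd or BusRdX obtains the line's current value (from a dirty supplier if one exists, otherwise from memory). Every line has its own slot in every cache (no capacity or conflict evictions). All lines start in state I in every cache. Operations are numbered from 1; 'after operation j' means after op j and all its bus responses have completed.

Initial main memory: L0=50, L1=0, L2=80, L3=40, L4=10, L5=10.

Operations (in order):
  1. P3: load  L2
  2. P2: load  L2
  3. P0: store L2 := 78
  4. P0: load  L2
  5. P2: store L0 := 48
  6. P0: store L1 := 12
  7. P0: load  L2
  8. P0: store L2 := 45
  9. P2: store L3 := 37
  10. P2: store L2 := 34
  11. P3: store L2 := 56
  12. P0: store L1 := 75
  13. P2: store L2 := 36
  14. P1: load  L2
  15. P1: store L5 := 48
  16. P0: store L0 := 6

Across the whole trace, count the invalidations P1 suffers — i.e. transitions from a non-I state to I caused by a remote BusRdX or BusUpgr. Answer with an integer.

step 1: P3: load  L2  ⟶  IIIE  (L2)  txn=BusRd  M[L2]=80
step 2: P2: load  L2  ⟶  IISS  (L2)  txn=BusRd  M[L2]=80
step 3: P0: store L2 := 78  ⟶  MIII  (L2)  txn=BusRdX  M[L2]=80
step 4: P0: load  L2  ⟶  MIII  (L2)  txn=∅  M[L2]=80
step 5: P2: store L0 := 48  ⟶  IIMI  (L0)  txn=BusRdX  M[L0]=50
step 6: P0: store L1 := 12  ⟶  MIII  (L1)  txn=BusRdX  M[L1]=0
step 7: P0: load  L2  ⟶  MIII  (L2)  txn=∅  M[L2]=80
step 8: P0: store L2 := 45  ⟶  MIII  (L2)  txn=∅  M[L2]=80
step 9: P2: store L3 := 37  ⟶  IIMI  (L3)  txn=BusRdX  M[L3]=40
step 10: P2: store L2 := 34  ⟶  IIMI  (L2)  txn=BusRdX+Flush  M[L2]=45
step 11: P3: store L2 := 56  ⟶  IIIM  (L2)  txn=BusRdX+Flush  M[L2]=34
step 12: P0: store L1 := 75  ⟶  MIII  (L1)  txn=∅  M[L1]=0
step 13: P2: store L2 := 36  ⟶  IIMI  (L2)  txn=BusRdX+Flush  M[L2]=56
step 14: P1: load  L2  ⟶  ISSI  (L2)  txn=BusRd+Flush  M[L2]=36
step 15: P1: store L5 := 48  ⟶  IMII  (L5)  txn=BusRdX  M[L5]=10
step 16: P0: store L0 := 6  ⟶  MIII  (L0)  txn=BusRdX+Flush  M[L0]=48

invalidations = 0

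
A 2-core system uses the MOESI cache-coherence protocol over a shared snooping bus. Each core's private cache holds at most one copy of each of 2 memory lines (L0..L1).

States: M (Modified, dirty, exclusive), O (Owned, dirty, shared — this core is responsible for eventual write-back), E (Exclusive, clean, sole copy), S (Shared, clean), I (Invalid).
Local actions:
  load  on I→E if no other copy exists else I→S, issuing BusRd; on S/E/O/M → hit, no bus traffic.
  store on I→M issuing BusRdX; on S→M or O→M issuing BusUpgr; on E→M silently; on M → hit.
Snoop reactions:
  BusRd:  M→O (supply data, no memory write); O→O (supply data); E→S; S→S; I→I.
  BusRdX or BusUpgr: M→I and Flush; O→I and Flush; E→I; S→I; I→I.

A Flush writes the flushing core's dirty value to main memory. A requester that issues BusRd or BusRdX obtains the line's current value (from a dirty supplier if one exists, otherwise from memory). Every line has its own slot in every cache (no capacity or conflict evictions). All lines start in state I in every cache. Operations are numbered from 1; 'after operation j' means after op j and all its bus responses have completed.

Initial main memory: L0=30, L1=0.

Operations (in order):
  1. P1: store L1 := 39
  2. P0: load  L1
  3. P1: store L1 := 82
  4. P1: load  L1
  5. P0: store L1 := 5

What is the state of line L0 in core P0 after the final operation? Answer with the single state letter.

step 1: P1: store L1 := 39  ⟶  IM  (L1)  txn=BusRdX  M[L1]=0
step 2: P0: load  L1  ⟶  SO  (L1)  txn=BusRd  M[L1]=0
step 3: P1: store L1 := 82  ⟶  IM  (L1)  txn=BusUpgr  M[L1]=0
step 4: P1: load  L1  ⟶  IM  (L1)  txn=∅  M[L1]=0
step 5: P0: store L1 := 5  ⟶  MI  (L1)  txn=BusRdX+Flush  M[L1]=82

state = I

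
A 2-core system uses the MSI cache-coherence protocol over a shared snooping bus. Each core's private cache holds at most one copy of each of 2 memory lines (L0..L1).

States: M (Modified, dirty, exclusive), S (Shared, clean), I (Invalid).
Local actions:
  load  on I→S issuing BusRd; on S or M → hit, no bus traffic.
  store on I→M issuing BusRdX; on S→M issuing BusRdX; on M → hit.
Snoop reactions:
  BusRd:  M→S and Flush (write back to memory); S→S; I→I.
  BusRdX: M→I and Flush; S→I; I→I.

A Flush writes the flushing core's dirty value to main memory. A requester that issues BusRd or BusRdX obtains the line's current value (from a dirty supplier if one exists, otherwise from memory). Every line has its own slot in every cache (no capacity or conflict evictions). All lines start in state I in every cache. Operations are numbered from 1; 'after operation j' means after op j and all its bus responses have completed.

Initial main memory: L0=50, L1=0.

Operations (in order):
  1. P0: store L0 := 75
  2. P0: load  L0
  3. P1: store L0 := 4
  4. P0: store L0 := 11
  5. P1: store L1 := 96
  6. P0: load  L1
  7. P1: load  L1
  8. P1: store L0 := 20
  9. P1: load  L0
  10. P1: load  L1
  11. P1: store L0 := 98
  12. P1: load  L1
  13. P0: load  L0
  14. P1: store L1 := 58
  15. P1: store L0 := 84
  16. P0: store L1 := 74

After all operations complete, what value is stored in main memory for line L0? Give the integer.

1. P0: store L0 := 75  bus=[BusRdX]  L0: P0=M P1=I  mem[L0]=50
2. P0: load  L0  bus=[-]  L0: P0=M P1=I  mem[L0]=50
3. P1: store L0 := 4  bus=[BusRdX,Flush]  L0: P0=I P1=M  mem[L0]=75
4. P0: store L0 := 11  bus=[BusRdX,Flush]  L0: P0=M P1=I  mem[L0]=4
5. P1: store L1 := 96  bus=[BusRdX]  L1: P0=I P1=M  mem[L1]=0
6. P0: load  L1  bus=[BusRd,Flush]  L1: P0=S P1=S  mem[L1]=96
7. P1: load  L1  bus=[-]  L1: P0=S P1=S  mem[L1]=96
8. P1: store L0 := 20  bus=[BusRdX,Flush]  L0: P0=I P1=M  mem[L0]=11
9. P1: load  L0  bus=[-]  L0: P0=I P1=M  mem[L0]=11
10. P1: load  L1  bus=[-]  L1: P0=S P1=S  mem[L1]=96
11. P1: store L0 := 98  bus=[-]  L0: P0=I P1=M  mem[L0]=11
12. P1: load  L1  bus=[-]  L1: P0=S P1=S  mem[L1]=96
13. P0: load  L0  bus=[BusRd,Flush]  L0: P0=S P1=S  mem[L0]=98
14. P1: store L1 := 58  bus=[BusRdX]  L1: P0=I P1=M  mem[L1]=96
15. P1: store L0 := 84  bus=[BusRdX]  L0: P0=I P1=M  mem[L0]=98
16. P0: store L1 := 74  bus=[BusRdX,Flush]  L1: P0=M P1=I  mem[L1]=58

memory[L0] = 98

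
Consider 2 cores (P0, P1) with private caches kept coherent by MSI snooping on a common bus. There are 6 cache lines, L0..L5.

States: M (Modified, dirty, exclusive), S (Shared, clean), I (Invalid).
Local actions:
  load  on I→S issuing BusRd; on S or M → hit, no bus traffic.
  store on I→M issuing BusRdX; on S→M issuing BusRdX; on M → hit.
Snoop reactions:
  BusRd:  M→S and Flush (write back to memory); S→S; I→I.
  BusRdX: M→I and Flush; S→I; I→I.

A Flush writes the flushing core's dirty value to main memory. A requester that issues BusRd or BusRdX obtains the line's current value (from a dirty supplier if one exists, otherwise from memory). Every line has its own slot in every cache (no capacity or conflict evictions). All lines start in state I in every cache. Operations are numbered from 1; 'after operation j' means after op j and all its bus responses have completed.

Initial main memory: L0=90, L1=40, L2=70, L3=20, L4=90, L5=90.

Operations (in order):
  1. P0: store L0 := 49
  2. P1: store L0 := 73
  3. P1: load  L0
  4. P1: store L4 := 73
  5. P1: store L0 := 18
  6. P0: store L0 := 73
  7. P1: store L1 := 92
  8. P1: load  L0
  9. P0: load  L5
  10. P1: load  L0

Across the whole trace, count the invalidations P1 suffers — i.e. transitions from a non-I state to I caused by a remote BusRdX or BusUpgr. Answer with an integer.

1. P0: store L0 := 49  bus=[BusRdX]  L0: P0=M P1=I  mem[L0]=90
2. P1: store L0 := 73  bus=[BusRdX,Flush]  L0: P0=I P1=M  mem[L0]=49
3. P1: load  L0  bus=[-]  L0: P0=I P1=M  mem[L0]=49
4. P1: store L4 := 73  bus=[BusRdX]  L4: P0=I P1=M  mem[L4]=90
5. P1: store L0 := 18  bus=[-]  L0: P0=I P1=M  mem[L0]=49
6. P0: store L0 := 73  bus=[BusRdX,Flush]  L0: P0=M P1=I  mem[L0]=18
7. P1: store L1 := 92  bus=[BusRdX]  L1: P0=I P1=M  mem[L1]=40
8. P1: load  L0  bus=[BusRd,Flush]  L0: P0=S P1=S  mem[L0]=73
9. P0: load  L5  bus=[BusRd]  L5: P0=S P1=I  mem[L5]=90
10. P1: load  L0  bus=[-]  L0: P0=S P1=S  mem[L0]=73

invalidations = 1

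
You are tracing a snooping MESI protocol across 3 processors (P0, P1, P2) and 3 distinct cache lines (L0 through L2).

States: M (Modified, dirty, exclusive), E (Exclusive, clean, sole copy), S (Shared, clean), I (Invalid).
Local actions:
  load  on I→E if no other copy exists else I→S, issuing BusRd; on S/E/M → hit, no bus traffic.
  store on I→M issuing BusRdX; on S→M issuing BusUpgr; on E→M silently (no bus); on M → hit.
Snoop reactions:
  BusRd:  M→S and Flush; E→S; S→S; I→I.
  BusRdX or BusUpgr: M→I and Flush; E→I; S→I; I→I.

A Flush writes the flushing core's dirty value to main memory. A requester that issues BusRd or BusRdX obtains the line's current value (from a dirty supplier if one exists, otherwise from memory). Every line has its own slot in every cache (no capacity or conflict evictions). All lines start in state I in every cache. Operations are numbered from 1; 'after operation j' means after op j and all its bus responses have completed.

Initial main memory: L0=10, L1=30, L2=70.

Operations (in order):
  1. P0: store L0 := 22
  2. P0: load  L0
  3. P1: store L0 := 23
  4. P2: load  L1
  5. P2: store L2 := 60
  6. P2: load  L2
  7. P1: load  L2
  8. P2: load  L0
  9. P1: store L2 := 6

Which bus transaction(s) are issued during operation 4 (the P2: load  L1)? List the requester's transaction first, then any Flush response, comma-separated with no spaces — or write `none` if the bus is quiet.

bus = BusRd

[1] P0: store L0 := 22 | P0:M(22), P1:I, P2:I | bus: BusRdX
[2] P0: load  L0 | P0:M(22), P1:I, P2:I | bus: none
[3] P1: store L0 := 23 | P0:I, P1:M(23), P2:I | bus: BusRdX,Flush
[4] P2: load  L1 | P0:I, P1:I, P2:E(30) | bus: BusRd
[5] P2: store L2 := 60 | P0:I, P1:I, P2:M(60) | bus: BusRdX
[6] P2: load  L2 | P0:I, P1:I, P2:M(60) | bus: none
[7] P1: load  L2 | P0:I, P1:S(60), P2:S(60) | bus: BusRd,Flush
[8] P2: load  L0 | P0:I, P1:S(23), P2:S(23) | bus: BusRd,Flush
[9] P1: store L2 := 6 | P0:I, P1:M(6), P2:I | bus: BusUpgr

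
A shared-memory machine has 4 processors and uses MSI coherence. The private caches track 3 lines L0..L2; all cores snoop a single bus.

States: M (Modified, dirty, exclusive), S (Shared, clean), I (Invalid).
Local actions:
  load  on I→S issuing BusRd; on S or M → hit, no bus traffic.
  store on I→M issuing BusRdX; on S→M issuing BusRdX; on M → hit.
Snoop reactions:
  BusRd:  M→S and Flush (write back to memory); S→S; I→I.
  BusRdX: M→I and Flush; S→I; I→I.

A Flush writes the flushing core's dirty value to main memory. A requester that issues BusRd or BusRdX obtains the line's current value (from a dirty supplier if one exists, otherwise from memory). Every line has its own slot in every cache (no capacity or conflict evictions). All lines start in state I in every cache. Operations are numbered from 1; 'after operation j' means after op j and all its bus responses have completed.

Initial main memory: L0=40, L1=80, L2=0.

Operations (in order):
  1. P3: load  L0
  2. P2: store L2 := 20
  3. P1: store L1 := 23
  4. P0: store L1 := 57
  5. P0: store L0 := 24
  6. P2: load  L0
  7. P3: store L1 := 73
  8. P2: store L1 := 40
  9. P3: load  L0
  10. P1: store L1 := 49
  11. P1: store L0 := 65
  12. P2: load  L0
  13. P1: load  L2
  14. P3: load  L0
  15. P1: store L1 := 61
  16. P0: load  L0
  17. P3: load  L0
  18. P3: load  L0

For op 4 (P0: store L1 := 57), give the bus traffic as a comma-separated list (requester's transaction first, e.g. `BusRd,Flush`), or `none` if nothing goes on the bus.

bus = BusRdX,Flush

  op1 P3: load  L0 → I/I/I/S on L0; bus BusRd; mem=40
  op2 P2: store L2 := 20 → I/I/M/I on L2; bus BusRdX; mem=0
  op3 P1: store L1 := 23 → I/M/I/I on L1; bus BusRdX; mem=80
  op4 P0: store L1 := 57 → M/I/I/I on L1; bus BusRdX Flush; mem=23
  op5 P0: store L0 := 24 → M/I/I/I on L0; bus BusRdX; mem=40
  op6 P2: load  L0 → S/I/S/I on L0; bus BusRd Flush; mem=24
  op7 P3: store L1 := 73 → I/I/I/M on L1; bus BusRdX Flush; mem=57
  op8 P2: store L1 := 40 → I/I/M/I on L1; bus BusRdX Flush; mem=73
  op9 P3: load  L0 → S/I/S/S on L0; bus BusRd; mem=24
  op10 P1: store L1 := 49 → I/M/I/I on L1; bus BusRdX Flush; mem=40
  op11 P1: store L0 := 65 → I/M/I/I on L0; bus BusRdX; mem=24
  op12 P2: load  L0 → I/S/S/I on L0; bus BusRd Flush; mem=65
  op13 P1: load  L2 → I/S/S/I on L2; bus BusRd Flush; mem=20
  op14 P3: load  L0 → I/S/S/S on L0; bus BusRd; mem=65
  op15 P1: store L1 := 61 → I/M/I/I on L1; bus (none); mem=40
  op16 P0: load  L0 → S/S/S/S on L0; bus BusRd; mem=65
  op17 P3: load  L0 → S/S/S/S on L0; bus (none); mem=65
  op18 P3: load  L0 → S/S/S/S on L0; bus (none); mem=65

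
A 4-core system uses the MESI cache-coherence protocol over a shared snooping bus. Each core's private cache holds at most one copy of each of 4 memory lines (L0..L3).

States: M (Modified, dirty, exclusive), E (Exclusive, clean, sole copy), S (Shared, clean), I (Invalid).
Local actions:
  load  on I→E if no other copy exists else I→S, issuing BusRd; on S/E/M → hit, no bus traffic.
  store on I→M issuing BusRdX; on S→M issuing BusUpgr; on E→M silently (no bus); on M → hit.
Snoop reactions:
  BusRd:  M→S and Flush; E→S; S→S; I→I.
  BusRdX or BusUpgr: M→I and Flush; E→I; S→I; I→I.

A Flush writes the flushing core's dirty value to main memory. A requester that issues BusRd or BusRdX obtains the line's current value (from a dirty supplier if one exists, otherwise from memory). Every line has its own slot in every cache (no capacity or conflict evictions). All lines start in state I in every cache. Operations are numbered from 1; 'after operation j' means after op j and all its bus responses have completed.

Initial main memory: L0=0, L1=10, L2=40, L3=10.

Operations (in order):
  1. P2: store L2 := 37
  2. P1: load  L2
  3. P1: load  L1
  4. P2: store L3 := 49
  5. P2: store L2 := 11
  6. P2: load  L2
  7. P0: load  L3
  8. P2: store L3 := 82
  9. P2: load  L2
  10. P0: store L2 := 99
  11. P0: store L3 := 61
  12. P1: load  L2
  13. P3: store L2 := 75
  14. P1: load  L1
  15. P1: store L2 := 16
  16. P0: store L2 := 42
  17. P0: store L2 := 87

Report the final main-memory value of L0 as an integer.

memory[L0] = 0

  op1 P2: store L2 := 37 → I/I/M/I on L2; bus BusRdX; mem=40
  op2 P1: load  L2 → I/S/S/I on L2; bus BusRd Flush; mem=37
  op3 P1: load  L1 → I/E/I/I on L1; bus BusRd; mem=10
  op4 P2: store L3 := 49 → I/I/M/I on L3; bus BusRdX; mem=10
  op5 P2: store L2 := 11 → I/I/M/I on L2; bus BusUpgr; mem=37
  op6 P2: load  L2 → I/I/M/I on L2; bus (none); mem=37
  op7 P0: load  L3 → S/I/S/I on L3; bus BusRd Flush; mem=49
  op8 P2: store L3 := 82 → I/I/M/I on L3; bus BusUpgr; mem=49
  op9 P2: load  L2 → I/I/M/I on L2; bus (none); mem=37
  op10 P0: store L2 := 99 → M/I/I/I on L2; bus BusRdX Flush; mem=11
  op11 P0: store L3 := 61 → M/I/I/I on L3; bus BusRdX Flush; mem=82
  op12 P1: load  L2 → S/S/I/I on L2; bus BusRd Flush; mem=99
  op13 P3: store L2 := 75 → I/I/I/M on L2; bus BusRdX; mem=99
  op14 P1: load  L1 → I/E/I/I on L1; bus (none); mem=10
  op15 P1: store L2 := 16 → I/M/I/I on L2; bus BusRdX Flush; mem=75
  op16 P0: store L2 := 42 → M/I/I/I on L2; bus BusRdX Flush; mem=16
  op17 P0: store L2 := 87 → M/I/I/I on L2; bus (none); mem=16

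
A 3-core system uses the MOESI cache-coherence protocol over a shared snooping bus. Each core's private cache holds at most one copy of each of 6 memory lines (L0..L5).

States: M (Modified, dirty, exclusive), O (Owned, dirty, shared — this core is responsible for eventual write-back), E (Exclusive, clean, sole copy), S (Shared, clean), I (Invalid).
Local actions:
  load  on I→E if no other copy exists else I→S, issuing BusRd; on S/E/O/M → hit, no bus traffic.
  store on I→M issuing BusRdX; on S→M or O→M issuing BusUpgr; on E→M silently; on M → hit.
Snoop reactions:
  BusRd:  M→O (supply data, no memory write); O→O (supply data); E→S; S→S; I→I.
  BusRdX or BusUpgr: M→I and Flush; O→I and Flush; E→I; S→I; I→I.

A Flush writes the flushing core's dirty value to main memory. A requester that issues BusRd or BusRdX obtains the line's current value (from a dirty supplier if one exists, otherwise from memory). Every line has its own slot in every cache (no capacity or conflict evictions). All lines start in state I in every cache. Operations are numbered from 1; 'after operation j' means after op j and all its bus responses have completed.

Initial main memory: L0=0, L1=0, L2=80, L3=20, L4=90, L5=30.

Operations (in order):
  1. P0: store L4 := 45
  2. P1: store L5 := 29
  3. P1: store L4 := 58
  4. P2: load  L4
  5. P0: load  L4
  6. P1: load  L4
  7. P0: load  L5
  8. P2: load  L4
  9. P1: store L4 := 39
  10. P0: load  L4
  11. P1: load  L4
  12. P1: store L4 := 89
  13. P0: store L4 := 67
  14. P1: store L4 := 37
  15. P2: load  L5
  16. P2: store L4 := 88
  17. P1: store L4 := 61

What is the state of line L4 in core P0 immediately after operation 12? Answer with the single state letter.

[1] P0: store L4 := 45 | P0:M(45), P1:I, P2:I | bus: BusRdX
[2] P1: store L5 := 29 | P0:I, P1:M(29), P2:I | bus: BusRdX
[3] P1: store L4 := 58 | P0:I, P1:M(58), P2:I | bus: BusRdX,Flush
[4] P2: load  L4 | P0:I, P1:O(58), P2:S(58) | bus: BusRd
[5] P0: load  L4 | P0:S(58), P1:O(58), P2:S(58) | bus: BusRd
[6] P1: load  L4 | P0:S(58), P1:O(58), P2:S(58) | bus: none
[7] P0: load  L5 | P0:S(29), P1:O(29), P2:I | bus: BusRd
[8] P2: load  L4 | P0:S(58), P1:O(58), P2:S(58) | bus: none
[9] P1: store L4 := 39 | P0:I, P1:M(39), P2:I | bus: BusUpgr
[10] P0: load  L4 | P0:S(39), P1:O(39), P2:I | bus: BusRd
[11] P1: load  L4 | P0:S(39), P1:O(39), P2:I | bus: none
[12] P1: store L4 := 89 | P0:I, P1:M(89), P2:I | bus: BusUpgr
[13] P0: store L4 := 67 | P0:M(67), P1:I, P2:I | bus: BusRdX,Flush
[14] P1: store L4 := 37 | P0:I, P1:M(37), P2:I | bus: BusRdX,Flush
[15] P2: load  L5 | P0:S(29), P1:O(29), P2:S(29) | bus: BusRd
[16] P2: store L4 := 88 | P0:I, P1:I, P2:M(88) | bus: BusRdX,Flush
[17] P1: store L4 := 61 | P0:I, P1:M(61), P2:I | bus: BusRdX,Flush

state = I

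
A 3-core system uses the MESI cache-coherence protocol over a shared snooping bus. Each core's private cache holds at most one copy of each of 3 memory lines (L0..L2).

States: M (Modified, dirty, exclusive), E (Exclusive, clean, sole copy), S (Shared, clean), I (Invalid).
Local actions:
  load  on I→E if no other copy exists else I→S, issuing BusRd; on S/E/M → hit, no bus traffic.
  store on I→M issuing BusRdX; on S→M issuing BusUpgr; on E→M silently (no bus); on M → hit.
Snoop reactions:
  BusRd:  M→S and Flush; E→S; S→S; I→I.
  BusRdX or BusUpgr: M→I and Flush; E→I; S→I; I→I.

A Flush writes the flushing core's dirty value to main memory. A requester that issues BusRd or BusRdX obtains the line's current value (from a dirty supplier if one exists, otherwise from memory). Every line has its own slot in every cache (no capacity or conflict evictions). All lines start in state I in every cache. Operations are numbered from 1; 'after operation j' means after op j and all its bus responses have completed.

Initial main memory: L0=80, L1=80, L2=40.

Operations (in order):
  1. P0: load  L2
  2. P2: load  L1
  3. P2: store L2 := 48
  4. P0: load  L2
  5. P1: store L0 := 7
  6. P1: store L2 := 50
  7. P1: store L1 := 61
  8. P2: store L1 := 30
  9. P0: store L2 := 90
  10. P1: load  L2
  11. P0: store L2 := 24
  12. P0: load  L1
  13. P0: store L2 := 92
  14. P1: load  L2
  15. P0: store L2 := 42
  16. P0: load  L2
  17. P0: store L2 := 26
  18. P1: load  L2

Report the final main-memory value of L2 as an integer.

[1] P0: load  L2 | P0:E(40), P1:I, P2:I | bus: BusRd
[2] P2: load  L1 | P0:I, P1:I, P2:E(80) | bus: BusRd
[3] P2: store L2 := 48 | P0:I, P1:I, P2:M(48) | bus: BusRdX
[4] P0: load  L2 | P0:S(48), P1:I, P2:S(48) | bus: BusRd,Flush
[5] P1: store L0 := 7 | P0:I, P1:M(7), P2:I | bus: BusRdX
[6] P1: store L2 := 50 | P0:I, P1:M(50), P2:I | bus: BusRdX
[7] P1: store L1 := 61 | P0:I, P1:M(61), P2:I | bus: BusRdX
[8] P2: store L1 := 30 | P0:I, P1:I, P2:M(30) | bus: BusRdX,Flush
[9] P0: store L2 := 90 | P0:M(90), P1:I, P2:I | bus: BusRdX,Flush
[10] P1: load  L2 | P0:S(90), P1:S(90), P2:I | bus: BusRd,Flush
[11] P0: store L2 := 24 | P0:M(24), P1:I, P2:I | bus: BusUpgr
[12] P0: load  L1 | P0:S(30), P1:I, P2:S(30) | bus: BusRd,Flush
[13] P0: store L2 := 92 | P0:M(92), P1:I, P2:I | bus: none
[14] P1: load  L2 | P0:S(92), P1:S(92), P2:I | bus: BusRd,Flush
[15] P0: store L2 := 42 | P0:M(42), P1:I, P2:I | bus: BusUpgr
[16] P0: load  L2 | P0:M(42), P1:I, P2:I | bus: none
[17] P0: store L2 := 26 | P0:M(26), P1:I, P2:I | bus: none
[18] P1: load  L2 | P0:S(26), P1:S(26), P2:I | bus: BusRd,Flush

memory[L2] = 26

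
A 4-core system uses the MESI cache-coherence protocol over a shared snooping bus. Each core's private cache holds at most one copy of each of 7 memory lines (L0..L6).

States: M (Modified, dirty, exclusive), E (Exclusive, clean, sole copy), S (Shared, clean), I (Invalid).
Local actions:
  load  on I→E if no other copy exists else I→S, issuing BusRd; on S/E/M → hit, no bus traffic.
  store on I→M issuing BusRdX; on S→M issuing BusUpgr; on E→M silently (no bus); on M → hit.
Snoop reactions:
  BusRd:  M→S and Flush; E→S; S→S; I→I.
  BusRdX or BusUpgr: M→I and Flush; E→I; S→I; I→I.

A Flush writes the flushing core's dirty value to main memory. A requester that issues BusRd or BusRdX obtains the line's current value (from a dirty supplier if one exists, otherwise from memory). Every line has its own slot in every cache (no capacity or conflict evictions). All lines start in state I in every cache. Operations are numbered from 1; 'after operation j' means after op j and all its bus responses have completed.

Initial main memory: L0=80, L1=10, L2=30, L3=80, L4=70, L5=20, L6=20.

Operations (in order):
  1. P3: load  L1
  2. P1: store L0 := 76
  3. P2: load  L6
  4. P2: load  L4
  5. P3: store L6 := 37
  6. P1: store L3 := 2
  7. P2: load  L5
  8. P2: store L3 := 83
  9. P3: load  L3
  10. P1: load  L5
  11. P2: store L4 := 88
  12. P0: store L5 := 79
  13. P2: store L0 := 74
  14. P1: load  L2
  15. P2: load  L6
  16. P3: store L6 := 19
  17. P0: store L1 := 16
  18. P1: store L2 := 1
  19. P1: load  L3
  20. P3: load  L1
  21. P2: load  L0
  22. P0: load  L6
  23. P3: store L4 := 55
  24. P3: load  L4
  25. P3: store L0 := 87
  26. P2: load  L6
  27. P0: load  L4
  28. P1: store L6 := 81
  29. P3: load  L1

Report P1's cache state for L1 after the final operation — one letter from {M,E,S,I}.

state = I

step 1: P3: load  L1  ⟶  IIIE  (L1)  txn=BusRd  M[L1]=10
step 2: P1: store L0 := 76  ⟶  IMII  (L0)  txn=BusRdX  M[L0]=80
step 3: P2: load  L6  ⟶  IIEI  (L6)  txn=BusRd  M[L6]=20
step 4: P2: load  L4  ⟶  IIEI  (L4)  txn=BusRd  M[L4]=70
step 5: P3: store L6 := 37  ⟶  IIIM  (L6)  txn=BusRdX  M[L6]=20
step 6: P1: store L3 := 2  ⟶  IMII  (L3)  txn=BusRdX  M[L3]=80
step 7: P2: load  L5  ⟶  IIEI  (L5)  txn=BusRd  M[L5]=20
step 8: P2: store L3 := 83  ⟶  IIMI  (L3)  txn=BusRdX+Flush  M[L3]=2
step 9: P3: load  L3  ⟶  IISS  (L3)  txn=BusRd+Flush  M[L3]=83
step 10: P1: load  L5  ⟶  ISSI  (L5)  txn=BusRd  M[L5]=20
step 11: P2: store L4 := 88  ⟶  IIMI  (L4)  txn=∅  M[L4]=70
step 12: P0: store L5 := 79  ⟶  MIII  (L5)  txn=BusRdX  M[L5]=20
step 13: P2: store L0 := 74  ⟶  IIMI  (L0)  txn=BusRdX+Flush  M[L0]=76
step 14: P1: load  L2  ⟶  IEII  (L2)  txn=BusRd  M[L2]=30
step 15: P2: load  L6  ⟶  IISS  (L6)  txn=BusRd+Flush  M[L6]=37
step 16: P3: store L6 := 19  ⟶  IIIM  (L6)  txn=BusUpgr  M[L6]=37
step 17: P0: store L1 := 16  ⟶  MIII  (L1)  txn=BusRdX  M[L1]=10
step 18: P1: store L2 := 1  ⟶  IMII  (L2)  txn=∅  M[L2]=30
step 19: P1: load  L3  ⟶  ISSS  (L3)  txn=BusRd  M[L3]=83
step 20: P3: load  L1  ⟶  SIIS  (L1)  txn=BusRd+Flush  M[L1]=16
step 21: P2: load  L0  ⟶  IIMI  (L0)  txn=∅  M[L0]=76
step 22: P0: load  L6  ⟶  SIIS  (L6)  txn=BusRd+Flush  M[L6]=19
step 23: P3: store L4 := 55  ⟶  IIIM  (L4)  txn=BusRdX+Flush  M[L4]=88
step 24: P3: load  L4  ⟶  IIIM  (L4)  txn=∅  M[L4]=88
step 25: P3: store L0 := 87  ⟶  IIIM  (L0)  txn=BusRdX+Flush  M[L0]=74
step 26: P2: load  L6  ⟶  SISS  (L6)  txn=BusRd  M[L6]=19
step 27: P0: load  L4  ⟶  SIIS  (L4)  txn=BusRd+Flush  M[L4]=55
step 28: P1: store L6 := 81  ⟶  IMII  (L6)  txn=BusRdX  M[L6]=19
step 29: P3: load  L1  ⟶  SIIS  (L1)  txn=∅  M[L1]=16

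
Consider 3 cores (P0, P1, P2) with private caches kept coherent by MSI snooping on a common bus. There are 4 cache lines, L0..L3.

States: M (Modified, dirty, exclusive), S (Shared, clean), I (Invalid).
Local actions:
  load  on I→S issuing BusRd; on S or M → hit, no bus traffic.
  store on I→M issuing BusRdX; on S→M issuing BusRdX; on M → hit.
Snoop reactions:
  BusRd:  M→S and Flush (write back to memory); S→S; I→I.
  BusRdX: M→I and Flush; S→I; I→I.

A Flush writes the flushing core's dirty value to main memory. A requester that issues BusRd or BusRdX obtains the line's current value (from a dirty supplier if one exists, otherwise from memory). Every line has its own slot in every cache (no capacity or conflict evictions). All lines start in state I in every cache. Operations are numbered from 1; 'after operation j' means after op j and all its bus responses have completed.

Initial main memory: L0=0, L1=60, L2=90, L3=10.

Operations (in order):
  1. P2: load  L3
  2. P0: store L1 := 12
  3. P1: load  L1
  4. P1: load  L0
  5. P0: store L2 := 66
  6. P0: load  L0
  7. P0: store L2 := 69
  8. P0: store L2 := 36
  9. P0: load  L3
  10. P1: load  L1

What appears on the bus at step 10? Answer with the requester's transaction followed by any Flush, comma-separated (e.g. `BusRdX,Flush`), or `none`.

bus = none

1. P2: load  L3  bus=[BusRd]  L3: P0=I P1=I P2=S  mem[L3]=10
2. P0: store L1 := 12  bus=[BusRdX]  L1: P0=M P1=I P2=I  mem[L1]=60
3. P1: load  L1  bus=[BusRd,Flush]  L1: P0=S P1=S P2=I  mem[L1]=12
4. P1: load  L0  bus=[BusRd]  L0: P0=I P1=S P2=I  mem[L0]=0
5. P0: store L2 := 66  bus=[BusRdX]  L2: P0=M P1=I P2=I  mem[L2]=90
6. P0: load  L0  bus=[BusRd]  L0: P0=S P1=S P2=I  mem[L0]=0
7. P0: store L2 := 69  bus=[-]  L2: P0=M P1=I P2=I  mem[L2]=90
8. P0: store L2 := 36  bus=[-]  L2: P0=M P1=I P2=I  mem[L2]=90
9. P0: load  L3  bus=[BusRd]  L3: P0=S P1=I P2=S  mem[L3]=10
10. P1: load  L1  bus=[-]  L1: P0=S P1=S P2=I  mem[L1]=12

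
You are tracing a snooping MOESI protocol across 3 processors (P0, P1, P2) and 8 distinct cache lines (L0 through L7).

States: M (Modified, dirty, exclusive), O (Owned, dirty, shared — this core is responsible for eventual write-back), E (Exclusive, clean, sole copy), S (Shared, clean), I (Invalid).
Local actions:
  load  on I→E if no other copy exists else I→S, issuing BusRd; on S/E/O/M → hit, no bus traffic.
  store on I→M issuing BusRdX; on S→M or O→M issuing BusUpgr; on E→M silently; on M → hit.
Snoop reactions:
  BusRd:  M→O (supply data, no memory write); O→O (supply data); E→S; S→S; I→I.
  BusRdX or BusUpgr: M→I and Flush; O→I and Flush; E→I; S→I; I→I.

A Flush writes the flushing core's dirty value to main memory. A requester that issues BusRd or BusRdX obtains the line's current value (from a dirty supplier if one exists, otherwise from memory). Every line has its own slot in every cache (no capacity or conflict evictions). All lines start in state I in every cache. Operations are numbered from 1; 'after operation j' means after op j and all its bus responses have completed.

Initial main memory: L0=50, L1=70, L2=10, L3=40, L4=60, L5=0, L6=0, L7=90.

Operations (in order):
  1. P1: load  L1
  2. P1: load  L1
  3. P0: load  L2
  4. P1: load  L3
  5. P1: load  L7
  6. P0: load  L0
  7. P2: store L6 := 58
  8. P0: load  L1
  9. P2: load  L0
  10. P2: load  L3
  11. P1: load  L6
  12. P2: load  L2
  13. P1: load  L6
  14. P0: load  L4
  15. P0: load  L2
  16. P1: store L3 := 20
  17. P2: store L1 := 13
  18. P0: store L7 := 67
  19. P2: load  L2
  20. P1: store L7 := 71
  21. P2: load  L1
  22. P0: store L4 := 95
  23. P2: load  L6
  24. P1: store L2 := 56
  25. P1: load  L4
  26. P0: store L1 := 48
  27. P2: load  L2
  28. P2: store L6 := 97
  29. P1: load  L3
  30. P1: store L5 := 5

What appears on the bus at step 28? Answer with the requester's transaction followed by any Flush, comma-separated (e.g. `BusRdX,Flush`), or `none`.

  op1 P1: load  L1 → I/E/I on L1; bus BusRd; mem=70
  op2 P1: load  L1 → I/E/I on L1; bus (none); mem=70
  op3 P0: load  L2 → E/I/I on L2; bus BusRd; mem=10
  op4 P1: load  L3 → I/E/I on L3; bus BusRd; mem=40
  op5 P1: load  L7 → I/E/I on L7; bus BusRd; mem=90
  op6 P0: load  L0 → E/I/I on L0; bus BusRd; mem=50
  op7 P2: store L6 := 58 → I/I/M on L6; bus BusRdX; mem=0
  op8 P0: load  L1 → S/S/I on L1; bus BusRd; mem=70
  op9 P2: load  L0 → S/I/S on L0; bus BusRd; mem=50
  op10 P2: load  L3 → I/S/S on L3; bus BusRd; mem=40
  op11 P1: load  L6 → I/S/O on L6; bus BusRd; mem=0
  op12 P2: load  L2 → S/I/S on L2; bus BusRd; mem=10
  op13 P1: load  L6 → I/S/O on L6; bus (none); mem=0
  op14 P0: load  L4 → E/I/I on L4; bus BusRd; mem=60
  op15 P0: load  L2 → S/I/S on L2; bus (none); mem=10
  op16 P1: store L3 := 20 → I/M/I on L3; bus BusUpgr; mem=40
  op17 P2: store L1 := 13 → I/I/M on L1; bus BusRdX; mem=70
  op18 P0: store L7 := 67 → M/I/I on L7; bus BusRdX; mem=90
  op19 P2: load  L2 → S/I/S on L2; bus (none); mem=10
  op20 P1: store L7 := 71 → I/M/I on L7; bus BusRdX Flush; mem=67
  op21 P2: load  L1 → I/I/M on L1; bus (none); mem=70
  op22 P0: store L4 := 95 → M/I/I on L4; bus (none); mem=60
  op23 P2: load  L6 → I/S/O on L6; bus (none); mem=0
  op24 P1: store L2 := 56 → I/M/I on L2; bus BusRdX; mem=10
  op25 P1: load  L4 → O/S/I on L4; bus BusRd; mem=60
  op26 P0: store L1 := 48 → M/I/I on L1; bus BusRdX Flush; mem=13
  op27 P2: load  L2 → I/O/S on L2; bus BusRd; mem=10
  op28 P2: store L6 := 97 → I/I/M on L6; bus BusUpgr; mem=0
  op29 P1: load  L3 → I/M/I on L3; bus (none); mem=40
  op30 P1: store L5 := 5 → I/M/I on L5; bus BusRdX; mem=0

bus = BusUpgr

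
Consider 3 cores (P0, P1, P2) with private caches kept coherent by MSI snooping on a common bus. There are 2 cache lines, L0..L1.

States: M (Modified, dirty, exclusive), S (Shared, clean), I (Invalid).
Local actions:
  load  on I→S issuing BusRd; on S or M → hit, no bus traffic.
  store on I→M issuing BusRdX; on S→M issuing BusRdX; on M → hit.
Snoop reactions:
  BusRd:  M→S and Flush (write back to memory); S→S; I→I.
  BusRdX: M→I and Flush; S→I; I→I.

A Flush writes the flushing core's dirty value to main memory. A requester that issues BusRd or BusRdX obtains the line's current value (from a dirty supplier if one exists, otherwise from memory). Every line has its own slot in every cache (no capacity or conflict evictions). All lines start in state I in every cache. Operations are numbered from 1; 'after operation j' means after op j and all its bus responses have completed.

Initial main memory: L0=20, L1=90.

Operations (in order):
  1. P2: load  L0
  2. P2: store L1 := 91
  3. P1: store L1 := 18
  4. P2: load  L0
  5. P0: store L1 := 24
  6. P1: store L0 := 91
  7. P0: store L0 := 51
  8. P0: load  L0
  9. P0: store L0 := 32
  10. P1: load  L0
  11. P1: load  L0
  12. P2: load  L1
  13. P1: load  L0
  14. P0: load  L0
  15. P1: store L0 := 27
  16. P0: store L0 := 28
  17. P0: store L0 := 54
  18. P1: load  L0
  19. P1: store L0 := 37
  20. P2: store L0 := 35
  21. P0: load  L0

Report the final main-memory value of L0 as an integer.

memory[L0] = 35

  op1 P2: load  L0 → I/I/S on L0; bus BusRd; mem=20
  op2 P2: store L1 := 91 → I/I/M on L1; bus BusRdX; mem=90
  op3 P1: store L1 := 18 → I/M/I on L1; bus BusRdX Flush; mem=91
  op4 P2: load  L0 → I/I/S on L0; bus (none); mem=20
  op5 P0: store L1 := 24 → M/I/I on L1; bus BusRdX Flush; mem=18
  op6 P1: store L0 := 91 → I/M/I on L0; bus BusRdX; mem=20
  op7 P0: store L0 := 51 → M/I/I on L0; bus BusRdX Flush; mem=91
  op8 P0: load  L0 → M/I/I on L0; bus (none); mem=91
  op9 P0: store L0 := 32 → M/I/I on L0; bus (none); mem=91
  op10 P1: load  L0 → S/S/I on L0; bus BusRd Flush; mem=32
  op11 P1: load  L0 → S/S/I on L0; bus (none); mem=32
  op12 P2: load  L1 → S/I/S on L1; bus BusRd Flush; mem=24
  op13 P1: load  L0 → S/S/I on L0; bus (none); mem=32
  op14 P0: load  L0 → S/S/I on L0; bus (none); mem=32
  op15 P1: store L0 := 27 → I/M/I on L0; bus BusRdX; mem=32
  op16 P0: store L0 := 28 → M/I/I on L0; bus BusRdX Flush; mem=27
  op17 P0: store L0 := 54 → M/I/I on L0; bus (none); mem=27
  op18 P1: load  L0 → S/S/I on L0; bus BusRd Flush; mem=54
  op19 P1: store L0 := 37 → I/M/I on L0; bus BusRdX; mem=54
  op20 P2: store L0 := 35 → I/I/M on L0; bus BusRdX Flush; mem=37
  op21 P0: load  L0 → S/I/S on L0; bus BusRd Flush; mem=35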